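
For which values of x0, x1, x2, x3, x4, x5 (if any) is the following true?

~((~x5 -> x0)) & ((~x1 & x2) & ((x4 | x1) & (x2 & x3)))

x0: False; x1: False; x2: True; x3: True; x4: True; x5: False

  ~((~x5 -> x0)) = True
    ~x5 -> x0 = False
      ~x5 = True
  (~x1 & x2) & ((x4 | x1) & (x2 & x3)) = True
    ~x1 & x2 = True
      ~x1 = True
    (x4 | x1) & (x2 & x3) = True
      x4 | x1 = True
      x2 & x3 = True
Both conjuncts True, so the formula holds.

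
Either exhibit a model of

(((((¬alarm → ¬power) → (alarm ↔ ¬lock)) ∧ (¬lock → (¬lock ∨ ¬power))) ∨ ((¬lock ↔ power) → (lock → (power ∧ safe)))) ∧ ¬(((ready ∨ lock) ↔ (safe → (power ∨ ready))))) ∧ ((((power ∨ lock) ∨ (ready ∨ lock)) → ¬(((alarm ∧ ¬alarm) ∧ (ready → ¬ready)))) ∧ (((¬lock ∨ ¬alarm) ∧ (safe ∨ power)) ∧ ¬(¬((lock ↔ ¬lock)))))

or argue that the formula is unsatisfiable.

Unsatisfiable — no assignment works.

The conjunct ¬(¬((lock ↔ ¬lock))) is unsatisfiable on its own:
  lock=F: evaluates to False.
  lock=T: evaluates to False.
So the whole conjunction is unsatisfiable.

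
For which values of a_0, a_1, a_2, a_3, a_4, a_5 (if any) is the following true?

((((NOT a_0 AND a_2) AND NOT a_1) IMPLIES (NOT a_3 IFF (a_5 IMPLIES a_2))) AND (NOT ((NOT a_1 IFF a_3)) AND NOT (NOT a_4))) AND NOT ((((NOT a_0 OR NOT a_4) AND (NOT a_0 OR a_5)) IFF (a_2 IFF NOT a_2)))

a_0: False, a_1: True, a_2: True, a_3: True, a_4: True, a_5: True

  (((NOT a_0 AND a_2) AND NOT a_1) IMPLIES (NOT a_3 IFF (a_5 IMPLIES a_2))) AND (NOT ((NOT a_1 IFF a_3)) AND NOT (NOT a_4)) = True
    ((NOT a_0 AND a_2) AND NOT a_1) IMPLIES (NOT a_3 IFF (a_5 IMPLIES a_2)) = True
      (NOT a_0 AND a_2) AND NOT a_1 = False
        NOT a_0 AND a_2 = True
          NOT a_0 = True
        NOT a_1 = False
      NOT a_3 IFF (a_5 IMPLIES a_2) = False
        NOT a_3 = False
        a_5 IMPLIES a_2 = True
    NOT ((NOT a_1 IFF a_3)) AND NOT (NOT a_4) = True
      NOT ((NOT a_1 IFF a_3)) = True
        NOT a_1 IFF a_3 = False
          NOT a_1 = False
      NOT (NOT a_4) = True
        NOT a_4 = False
  NOT ((((NOT a_0 OR NOT a_4) AND (NOT a_0 OR a_5)) IFF (a_2 IFF NOT a_2))) = True
    ((NOT a_0 OR NOT a_4) AND (NOT a_0 OR a_5)) IFF (a_2 IFF NOT a_2) = False
      (NOT a_0 OR NOT a_4) AND (NOT a_0 OR a_5) = True
        NOT a_0 OR NOT a_4 = True
          NOT a_0 = True
          NOT a_4 = False
        NOT a_0 OR a_5 = True
          NOT a_0 = True
      a_2 IFF NOT a_2 = False
        NOT a_2 = False
Both conjuncts True, so the formula holds.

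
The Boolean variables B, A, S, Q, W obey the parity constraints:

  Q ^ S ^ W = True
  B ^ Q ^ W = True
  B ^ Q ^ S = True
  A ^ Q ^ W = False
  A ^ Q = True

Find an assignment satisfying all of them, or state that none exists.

B = True, A = False, S = True, Q = True, W = True

Q ^ S ^ W = T ^ T ^ T = True ✓
B ^ Q ^ W = T ^ T ^ T = True ✓
B ^ Q ^ S = T ^ T ^ T = True ✓
A ^ Q ^ W = F ^ T ^ T = False ✓
A ^ Q = F ^ T = True ✓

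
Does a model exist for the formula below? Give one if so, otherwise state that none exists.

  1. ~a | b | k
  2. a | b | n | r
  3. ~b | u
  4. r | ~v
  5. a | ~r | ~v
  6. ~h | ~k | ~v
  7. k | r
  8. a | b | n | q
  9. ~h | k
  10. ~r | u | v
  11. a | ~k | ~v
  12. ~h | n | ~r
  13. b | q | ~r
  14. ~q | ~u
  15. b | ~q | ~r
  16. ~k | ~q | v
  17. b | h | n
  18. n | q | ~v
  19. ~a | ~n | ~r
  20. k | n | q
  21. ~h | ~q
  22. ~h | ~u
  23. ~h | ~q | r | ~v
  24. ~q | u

b=T, v=F, n=T, k=F, r=T, h=F, a=F, u=T, q=F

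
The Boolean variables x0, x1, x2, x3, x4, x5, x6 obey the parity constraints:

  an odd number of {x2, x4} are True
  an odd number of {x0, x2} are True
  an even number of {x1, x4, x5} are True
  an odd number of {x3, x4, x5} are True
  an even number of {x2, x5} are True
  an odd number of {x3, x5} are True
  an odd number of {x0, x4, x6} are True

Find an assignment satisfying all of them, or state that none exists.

x0 = False, x1 = True, x2 = True, x3 = False, x4 = False, x5 = True, x6 = True

{x2, x4}: 1 true → odd ✓
{x0, x2}: 1 true → odd ✓
{x1, x4, x5}: 2 true → even ✓
{x3, x4, x5}: 1 true → odd ✓
{x2, x5}: 2 true → even ✓
{x3, x5}: 1 true → odd ✓
{x0, x4, x6}: 1 true → odd ✓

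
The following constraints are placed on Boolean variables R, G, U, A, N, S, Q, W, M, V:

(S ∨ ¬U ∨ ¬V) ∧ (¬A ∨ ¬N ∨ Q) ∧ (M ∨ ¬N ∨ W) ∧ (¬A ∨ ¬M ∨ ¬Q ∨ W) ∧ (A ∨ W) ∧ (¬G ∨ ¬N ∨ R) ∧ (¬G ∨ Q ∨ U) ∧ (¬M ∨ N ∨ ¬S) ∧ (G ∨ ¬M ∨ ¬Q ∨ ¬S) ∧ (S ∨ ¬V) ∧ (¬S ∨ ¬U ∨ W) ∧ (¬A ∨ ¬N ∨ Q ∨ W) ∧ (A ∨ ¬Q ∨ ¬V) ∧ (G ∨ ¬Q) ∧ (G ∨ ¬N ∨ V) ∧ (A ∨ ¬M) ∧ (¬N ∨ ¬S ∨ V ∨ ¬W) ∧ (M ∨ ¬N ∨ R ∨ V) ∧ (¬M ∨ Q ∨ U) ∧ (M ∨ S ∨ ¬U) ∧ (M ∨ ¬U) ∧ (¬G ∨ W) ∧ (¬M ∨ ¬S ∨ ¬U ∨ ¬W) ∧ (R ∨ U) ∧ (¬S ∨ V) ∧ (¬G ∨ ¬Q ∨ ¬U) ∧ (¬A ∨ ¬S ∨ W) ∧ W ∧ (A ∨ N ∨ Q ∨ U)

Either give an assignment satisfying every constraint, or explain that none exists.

Unit clause (W) forces W = True.
Set R = True.
Set G = False.
  then (G ∨ ¬Q) forces Q = False.
Set U = True.
  then (M ∨ ¬U) forces M = True.
  then (¬M ∨ ¬S ∨ ¬U ∨ ¬W) forces S = False.
  then (S ∨ ¬U ∨ ¬V) forces V = False.
  then (G ∨ ¬N ∨ V) forces N = False.
  then (A ∨ ¬M) forces A = True.
All clauses satisfied.

R = True, G = False, U = True, A = True, N = False, S = False, Q = False, W = True, M = True, V = False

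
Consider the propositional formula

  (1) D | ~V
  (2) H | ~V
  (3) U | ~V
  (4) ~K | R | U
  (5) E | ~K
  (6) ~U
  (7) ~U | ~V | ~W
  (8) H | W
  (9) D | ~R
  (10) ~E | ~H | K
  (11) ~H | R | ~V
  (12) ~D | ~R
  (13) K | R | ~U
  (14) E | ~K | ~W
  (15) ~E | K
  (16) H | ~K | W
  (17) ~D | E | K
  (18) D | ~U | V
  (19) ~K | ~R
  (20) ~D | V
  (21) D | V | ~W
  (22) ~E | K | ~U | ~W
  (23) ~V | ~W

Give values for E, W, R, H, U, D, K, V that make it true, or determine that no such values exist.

E=F; W=F; R=F; H=T; U=F; D=F; K=F; V=F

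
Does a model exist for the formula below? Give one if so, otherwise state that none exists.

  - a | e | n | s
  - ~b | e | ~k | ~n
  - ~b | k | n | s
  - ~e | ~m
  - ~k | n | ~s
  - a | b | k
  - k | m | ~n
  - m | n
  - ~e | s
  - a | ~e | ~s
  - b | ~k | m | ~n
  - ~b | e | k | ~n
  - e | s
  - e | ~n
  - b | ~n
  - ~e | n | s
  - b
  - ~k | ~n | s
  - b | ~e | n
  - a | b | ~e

Unit clause (b) forces b = True.
Set e = True.
  then (~e | ~m) forces m = False.
  then (m | n) forces n = True.
  then (~e | s) forces s = True.
  then (a | ~e | ~s) forces a = True.
  then (k | m | ~n) forces k = True.
All clauses satisfied.

e = True, a = True, s = True, m = False, n = True, k = True, b = True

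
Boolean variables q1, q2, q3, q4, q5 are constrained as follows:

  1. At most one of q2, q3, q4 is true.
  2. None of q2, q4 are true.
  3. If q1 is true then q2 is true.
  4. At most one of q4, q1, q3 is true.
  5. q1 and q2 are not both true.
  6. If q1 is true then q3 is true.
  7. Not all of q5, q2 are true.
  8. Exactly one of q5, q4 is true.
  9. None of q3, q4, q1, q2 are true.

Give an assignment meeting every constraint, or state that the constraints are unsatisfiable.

q1 = False; q2 = False; q3 = False; q4 = False; q5 = True

  (1) {q2, q3, q4}: 0 true — at most one ✓
  (2) {q2, q4}: 0 true — none ✓
  (3) q1=F ⇒ q2: vacuous ✓
  (4) {q4, q1, q3}: 0 true — at most one ✓
  (5) q1=F, q2=F — not both ✓
  (6) q1=F ⇒ q3: vacuous ✓
  (7) {q5, q2}: 1/2 true — not all ✓
  (8) {q5, q4}: 1 true — exactly one ✓
  (9) {q3, q4, q1, q2}: 0 true — none ✓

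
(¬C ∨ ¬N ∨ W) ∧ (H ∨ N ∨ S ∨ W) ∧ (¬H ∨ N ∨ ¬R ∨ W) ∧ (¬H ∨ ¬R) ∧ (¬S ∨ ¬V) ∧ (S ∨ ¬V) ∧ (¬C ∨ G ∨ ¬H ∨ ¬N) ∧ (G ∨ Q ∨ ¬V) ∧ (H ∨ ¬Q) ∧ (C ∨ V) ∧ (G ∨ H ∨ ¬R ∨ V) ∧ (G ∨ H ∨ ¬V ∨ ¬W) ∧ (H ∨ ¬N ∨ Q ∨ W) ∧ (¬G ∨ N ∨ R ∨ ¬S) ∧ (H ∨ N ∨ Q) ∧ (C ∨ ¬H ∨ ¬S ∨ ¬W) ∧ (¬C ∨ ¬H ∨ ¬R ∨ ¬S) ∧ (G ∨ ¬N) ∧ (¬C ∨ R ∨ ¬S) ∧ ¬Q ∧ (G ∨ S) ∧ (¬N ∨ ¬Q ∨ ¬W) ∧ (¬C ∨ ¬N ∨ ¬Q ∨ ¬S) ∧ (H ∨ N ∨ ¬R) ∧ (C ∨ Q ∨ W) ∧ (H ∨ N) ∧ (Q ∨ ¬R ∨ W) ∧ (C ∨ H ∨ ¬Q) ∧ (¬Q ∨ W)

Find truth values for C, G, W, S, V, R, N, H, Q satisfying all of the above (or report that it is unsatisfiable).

C=T; G=T; W=F; S=F; V=F; R=F; N=F; H=T; Q=F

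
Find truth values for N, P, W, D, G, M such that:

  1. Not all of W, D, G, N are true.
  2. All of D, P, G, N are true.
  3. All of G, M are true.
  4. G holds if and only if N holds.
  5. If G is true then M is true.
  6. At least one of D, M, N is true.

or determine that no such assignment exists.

N: True, P: True, W: False, D: True, G: True, M: True

  (1) {W, D, G, N}: 3/4 true — not all ✓
  (2) {D, P, G, N}: all 4 true ✓
  (3) {G, M}: all 2 true ✓
  (4) G=T, N=T — same ✓
  (5) G=T ⇒ M: T ✓
  (6) {D, M, N}: 3 true — at least one ✓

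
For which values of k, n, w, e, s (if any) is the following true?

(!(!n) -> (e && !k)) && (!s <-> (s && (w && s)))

k: True, n: False, w: False, e: True, s: True

  !(!n) -> (e && !k) = True
    !(!n) = False
      !n = True
    e && !k = False
      !k = False
  !s <-> (s && (w && s)) = True
    !s = False
    s && (w && s) = False
      w && s = False
Both conjuncts True, so the formula holds.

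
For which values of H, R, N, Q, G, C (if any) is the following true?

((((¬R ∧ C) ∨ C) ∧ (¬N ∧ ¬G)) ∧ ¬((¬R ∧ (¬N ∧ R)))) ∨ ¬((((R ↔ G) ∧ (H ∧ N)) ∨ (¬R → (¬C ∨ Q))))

H: True; R: False; N: False; Q: True; G: False; C: True

  ((((¬R ∧ C) ∨ C) ∧ (¬N ∧ ¬G)) ∧ ¬((¬R ∧ (¬N ∧ R)))) ∨ ¬((((R ↔ G) ∧ (H ∧ N)) ∨ (¬R → (¬C ∨ Q)))) = True
    (((¬R ∧ C) ∨ C) ∧ (¬N ∧ ¬G)) ∧ ¬((¬R ∧ (¬N ∧ R))) = True
      ((¬R ∧ C) ∨ C) ∧ (¬N ∧ ¬G) = True
        (¬R ∧ C) ∨ C = True
          ¬R ∧ C = True
            ¬R = True
        ¬N ∧ ¬G = True
          ¬N = True
          ¬G = True
      ¬((¬R ∧ (¬N ∧ R))) = True
        ¬R ∧ (¬N ∧ R) = False
          ¬R = True
          ¬N ∧ R = False
            ¬N = True
    ¬((((R ↔ G) ∧ (H ∧ N)) ∨ (¬R → (¬C ∨ Q)))) = False
      ((R ↔ G) ∧ (H ∧ N)) ∨ (¬R → (¬C ∨ Q)) = True
        (R ↔ G) ∧ (H ∧ N) = False
          R ↔ G = True
          H ∧ N = False
        ¬R → (¬C ∨ Q) = True
          ¬R = True
          ¬C ∨ Q = True
            ¬C = False
The formula evaluates to True.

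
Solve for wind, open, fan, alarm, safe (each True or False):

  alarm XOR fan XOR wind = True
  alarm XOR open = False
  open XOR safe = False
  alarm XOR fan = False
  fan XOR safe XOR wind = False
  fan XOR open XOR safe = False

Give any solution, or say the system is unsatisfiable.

Adding constraints 1, 2, 3, 5 mod 2: every variable appears an even number of times on the left, so the left side is 0.
But the right sides sum to 1 (mod 2). 0 ≠ 1 — the system is inconsistent.

Unsatisfiable — no assignment works.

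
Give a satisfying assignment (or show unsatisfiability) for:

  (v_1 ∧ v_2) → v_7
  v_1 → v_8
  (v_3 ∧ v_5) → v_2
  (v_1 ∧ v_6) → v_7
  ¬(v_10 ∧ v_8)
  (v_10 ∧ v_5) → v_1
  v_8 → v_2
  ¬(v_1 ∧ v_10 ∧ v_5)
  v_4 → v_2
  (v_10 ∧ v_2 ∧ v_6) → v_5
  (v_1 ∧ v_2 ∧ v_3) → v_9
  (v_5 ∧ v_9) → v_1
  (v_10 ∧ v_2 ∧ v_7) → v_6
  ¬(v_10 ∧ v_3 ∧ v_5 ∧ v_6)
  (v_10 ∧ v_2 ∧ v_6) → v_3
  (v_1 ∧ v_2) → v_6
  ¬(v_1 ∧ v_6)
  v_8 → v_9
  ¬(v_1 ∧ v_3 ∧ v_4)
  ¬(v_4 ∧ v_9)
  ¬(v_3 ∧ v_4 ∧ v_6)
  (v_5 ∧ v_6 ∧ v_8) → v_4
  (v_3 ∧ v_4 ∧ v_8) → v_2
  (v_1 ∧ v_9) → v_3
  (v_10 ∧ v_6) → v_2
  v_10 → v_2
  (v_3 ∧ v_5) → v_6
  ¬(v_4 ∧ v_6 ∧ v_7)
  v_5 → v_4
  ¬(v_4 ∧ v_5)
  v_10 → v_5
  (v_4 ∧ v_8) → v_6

v_1=F; v_2=T; v_3=T; v_4=F; v_5=F; v_6=F; v_7=T; v_8=F; v_9=F; v_10=F

Set v_1 = False.
Set v_2 = True.
Set v_3 = True.
Set v_4 = False.
  then (v_4 ∨ ¬v_5) forces v_5 = False.
  then (¬v_10 ∨ v_5) forces v_10 = False.
Set v_6 = False.
Set v_7 = True.
Set v_8 = False.
Set v_9 = False.
All clauses satisfied.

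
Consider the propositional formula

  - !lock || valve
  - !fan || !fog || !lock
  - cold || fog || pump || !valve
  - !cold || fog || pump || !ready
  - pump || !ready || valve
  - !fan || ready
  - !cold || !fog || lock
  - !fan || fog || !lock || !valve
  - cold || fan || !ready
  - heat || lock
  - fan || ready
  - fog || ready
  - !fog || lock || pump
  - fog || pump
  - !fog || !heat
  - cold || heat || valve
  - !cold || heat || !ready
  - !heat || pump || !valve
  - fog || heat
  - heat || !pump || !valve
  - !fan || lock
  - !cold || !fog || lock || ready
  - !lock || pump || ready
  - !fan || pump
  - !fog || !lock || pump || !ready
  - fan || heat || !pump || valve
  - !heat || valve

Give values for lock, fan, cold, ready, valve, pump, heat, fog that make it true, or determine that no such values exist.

Set lock = False.
  then (heat || lock) forces heat = True.
  then (!fog || !heat) forces fog = False.
  then (!fan || lock) forces fan = False.
  then (!heat || valve) forces valve = True.
  then (fan || ready) forces ready = True.
  then (fog || pump) forces pump = True.
  then (cold || fan || !ready) forces cold = True.
All clauses satisfied.

lock: False; fan: False; cold: True; ready: True; valve: True; pump: True; heat: True; fog: False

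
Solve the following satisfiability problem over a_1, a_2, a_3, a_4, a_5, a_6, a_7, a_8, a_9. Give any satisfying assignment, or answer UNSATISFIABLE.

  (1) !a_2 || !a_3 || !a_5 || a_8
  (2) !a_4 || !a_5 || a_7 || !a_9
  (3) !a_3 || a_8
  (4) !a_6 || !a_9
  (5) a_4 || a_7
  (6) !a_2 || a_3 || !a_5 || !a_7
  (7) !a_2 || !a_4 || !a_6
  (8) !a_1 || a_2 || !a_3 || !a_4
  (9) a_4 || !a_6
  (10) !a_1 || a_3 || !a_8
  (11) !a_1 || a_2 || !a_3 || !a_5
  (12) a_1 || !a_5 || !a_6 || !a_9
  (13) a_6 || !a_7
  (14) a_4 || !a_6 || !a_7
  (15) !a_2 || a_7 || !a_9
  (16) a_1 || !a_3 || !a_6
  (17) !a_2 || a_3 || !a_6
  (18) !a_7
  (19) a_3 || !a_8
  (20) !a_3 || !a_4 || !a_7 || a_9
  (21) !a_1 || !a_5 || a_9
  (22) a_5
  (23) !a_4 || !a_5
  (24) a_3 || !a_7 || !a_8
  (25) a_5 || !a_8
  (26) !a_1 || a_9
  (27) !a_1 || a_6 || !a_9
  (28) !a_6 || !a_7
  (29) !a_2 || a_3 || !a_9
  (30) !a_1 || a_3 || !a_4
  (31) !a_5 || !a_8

Case a_5 = True:
  (!a_7) forces a_7 = False.
  (a_4 || a_7) forces a_4 = True.
  Clause (!a_4 || !a_5) is falsified — contradiction.
Case a_5 = False:
  Clause (a_5) is falsified — contradiction.
Both cases fail, so the formula is unsatisfiable.

Unsatisfiable — no assignment works.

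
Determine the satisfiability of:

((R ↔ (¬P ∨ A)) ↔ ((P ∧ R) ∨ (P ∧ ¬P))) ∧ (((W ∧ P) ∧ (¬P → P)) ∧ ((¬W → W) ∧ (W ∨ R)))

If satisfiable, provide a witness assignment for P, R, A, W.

P: True, R: False, A: True, W: True

  (R ↔ (¬P ∨ A)) ↔ ((P ∧ R) ∨ (P ∧ ¬P)) = True
    R ↔ (¬P ∨ A) = False
      ¬P ∨ A = True
        ¬P = False
    (P ∧ R) ∨ (P ∧ ¬P) = False
      P ∧ R = False
      P ∧ ¬P = False
        ¬P = False
  ((W ∧ P) ∧ (¬P → P)) ∧ ((¬W → W) ∧ (W ∨ R)) = True
    (W ∧ P) ∧ (¬P → P) = True
      W ∧ P = True
      ¬P → P = True
        ¬P = False
    (¬W → W) ∧ (W ∨ R) = True
      ¬W → W = True
        ¬W = False
      W ∨ R = True
Both conjuncts True, so the formula holds.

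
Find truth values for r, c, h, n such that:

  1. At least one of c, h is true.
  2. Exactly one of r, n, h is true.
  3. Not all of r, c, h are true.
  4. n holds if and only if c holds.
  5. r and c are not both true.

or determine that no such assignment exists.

r = False, c = True, h = False, n = True

  (1) {c, h}: 1 true — at least one ✓
  (2) {r, n, h}: 1 true — exactly one ✓
  (3) {r, c, h}: 1/3 true — not all ✓
  (4) n=T, c=T — same ✓
  (5) r=F, c=T — not both ✓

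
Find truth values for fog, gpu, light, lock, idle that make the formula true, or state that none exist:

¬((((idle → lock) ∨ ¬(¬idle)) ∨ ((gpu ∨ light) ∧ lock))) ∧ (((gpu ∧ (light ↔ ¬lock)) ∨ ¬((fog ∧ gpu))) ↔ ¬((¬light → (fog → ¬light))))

The formula is unsatisfiable.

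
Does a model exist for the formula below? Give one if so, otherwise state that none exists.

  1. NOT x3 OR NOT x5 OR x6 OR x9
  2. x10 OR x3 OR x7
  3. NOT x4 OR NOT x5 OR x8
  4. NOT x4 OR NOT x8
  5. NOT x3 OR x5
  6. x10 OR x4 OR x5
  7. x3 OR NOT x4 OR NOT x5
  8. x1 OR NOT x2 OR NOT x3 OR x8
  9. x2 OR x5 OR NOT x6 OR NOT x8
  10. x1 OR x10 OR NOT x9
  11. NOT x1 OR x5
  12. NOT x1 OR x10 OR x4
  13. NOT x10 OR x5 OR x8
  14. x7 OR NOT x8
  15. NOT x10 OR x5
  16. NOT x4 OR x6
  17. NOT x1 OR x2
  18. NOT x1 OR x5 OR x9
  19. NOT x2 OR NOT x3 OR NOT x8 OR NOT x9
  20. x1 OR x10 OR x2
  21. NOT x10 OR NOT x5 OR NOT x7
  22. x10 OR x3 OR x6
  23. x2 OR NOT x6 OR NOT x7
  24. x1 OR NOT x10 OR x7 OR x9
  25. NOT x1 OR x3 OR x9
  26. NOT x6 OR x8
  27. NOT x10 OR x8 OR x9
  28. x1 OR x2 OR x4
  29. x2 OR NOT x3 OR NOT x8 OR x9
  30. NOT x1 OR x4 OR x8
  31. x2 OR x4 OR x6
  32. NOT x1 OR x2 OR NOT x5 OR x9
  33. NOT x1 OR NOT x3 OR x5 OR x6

Set x1 = False.
Set x2 = True.
Set x3 = False.
Set x4 = False.
Try x5 = False:
  (x10 OR x4 OR x5) forces x10 = True.
  clause (NOT x10 OR x5) is falsified — backtrack.
So x5 = True.
Set x6 = True.
  then (NOT x6 OR x8) forces x8 = True.
  then (x7 OR NOT x8) forces x7 = True.
  then (NOT x10 OR NOT x5 OR NOT x7) forces x10 = False.
  then (x1 OR x10 OR NOT x9) forces x9 = False.
All clauses satisfied.

x1: False, x2: True, x3: False, x4: False, x5: True, x6: True, x7: True, x8: True, x9: False, x10: False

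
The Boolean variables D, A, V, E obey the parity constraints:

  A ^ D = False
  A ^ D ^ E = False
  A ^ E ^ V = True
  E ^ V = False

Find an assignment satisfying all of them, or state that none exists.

D: True, A: True, V: False, E: False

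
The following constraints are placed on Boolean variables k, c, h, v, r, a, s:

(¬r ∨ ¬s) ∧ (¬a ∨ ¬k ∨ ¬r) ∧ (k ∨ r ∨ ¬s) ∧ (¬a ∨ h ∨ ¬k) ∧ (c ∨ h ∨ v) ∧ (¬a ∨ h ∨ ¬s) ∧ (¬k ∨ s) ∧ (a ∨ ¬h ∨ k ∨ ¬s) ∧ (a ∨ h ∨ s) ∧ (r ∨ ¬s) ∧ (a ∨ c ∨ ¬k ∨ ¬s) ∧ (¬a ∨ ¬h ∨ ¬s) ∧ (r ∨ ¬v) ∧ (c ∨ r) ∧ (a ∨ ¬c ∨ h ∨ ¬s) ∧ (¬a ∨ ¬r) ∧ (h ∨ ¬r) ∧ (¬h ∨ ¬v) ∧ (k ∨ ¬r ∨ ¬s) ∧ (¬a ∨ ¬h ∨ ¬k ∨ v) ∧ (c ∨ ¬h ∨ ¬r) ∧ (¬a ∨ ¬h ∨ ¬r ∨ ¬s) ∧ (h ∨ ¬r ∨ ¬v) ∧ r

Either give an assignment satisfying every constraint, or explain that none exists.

Unit clause (r) forces r = True.
In (¬r ∨ ¬s) only ¬s is left, so s = False.
In (¬k ∨ s) only ¬k is left, so k = False.
In (¬a ∨ ¬r) only ¬a is left, so a = False.
In (h ∨ ¬r) only h is left, so h = True.
In (¬h ∨ ¬v) only ¬v is left, so v = False.
In (c ∨ ¬h ∨ ¬r) only c is left, so c = True.
All clauses satisfied.

k=F, c=T, h=T, v=F, r=T, a=F, s=F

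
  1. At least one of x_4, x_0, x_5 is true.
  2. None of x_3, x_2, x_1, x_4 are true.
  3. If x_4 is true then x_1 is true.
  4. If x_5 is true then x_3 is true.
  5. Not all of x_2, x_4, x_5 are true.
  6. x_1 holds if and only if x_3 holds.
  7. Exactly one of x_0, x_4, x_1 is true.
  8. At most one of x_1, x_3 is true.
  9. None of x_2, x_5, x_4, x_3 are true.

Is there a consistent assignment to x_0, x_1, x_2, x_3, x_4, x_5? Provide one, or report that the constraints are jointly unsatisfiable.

x_0: True; x_1: False; x_2: False; x_3: False; x_4: False; x_5: False

  (1) {x_4, x_0, x_5}: 1 true — at least one ✓
  (2) {x_3, x_2, x_1, x_4}: 0 true — none ✓
  (3) x_4=F ⇒ x_1: vacuous ✓
  (4) x_5=F ⇒ x_3: vacuous ✓
  (5) {x_2, x_4, x_5}: 0/3 true — not all ✓
  (6) x_1=F, x_3=F — same ✓
  (7) {x_0, x_4, x_1}: 1 true — exactly one ✓
  (8) {x_1, x_3}: 0 true — at most one ✓
  (9) {x_2, x_5, x_4, x_3}: 0 true — none ✓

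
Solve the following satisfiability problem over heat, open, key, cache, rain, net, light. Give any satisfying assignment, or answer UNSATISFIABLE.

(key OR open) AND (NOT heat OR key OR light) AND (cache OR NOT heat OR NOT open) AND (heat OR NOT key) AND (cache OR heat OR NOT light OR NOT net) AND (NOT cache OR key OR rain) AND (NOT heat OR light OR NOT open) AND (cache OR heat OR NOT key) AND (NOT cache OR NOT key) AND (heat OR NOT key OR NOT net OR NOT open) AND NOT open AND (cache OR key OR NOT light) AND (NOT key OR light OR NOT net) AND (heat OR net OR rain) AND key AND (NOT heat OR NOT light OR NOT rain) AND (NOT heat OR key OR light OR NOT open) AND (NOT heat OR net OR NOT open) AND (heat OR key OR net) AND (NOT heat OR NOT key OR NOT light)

heat: True, open: False, key: True, cache: False, rain: False, net: False, light: False

Unit clause (NOT open) forces open = False.
Unit clause (key) forces key = True.
In (heat OR NOT key) only heat is left, so heat = True.
In (NOT cache OR NOT key) only NOT cache is left, so cache = False.
In (NOT heat OR NOT key OR NOT light) only NOT light is left, so light = False.
In (NOT key OR light OR NOT net) only NOT net is left, so net = False.
Set rain = False.
All clauses satisfied.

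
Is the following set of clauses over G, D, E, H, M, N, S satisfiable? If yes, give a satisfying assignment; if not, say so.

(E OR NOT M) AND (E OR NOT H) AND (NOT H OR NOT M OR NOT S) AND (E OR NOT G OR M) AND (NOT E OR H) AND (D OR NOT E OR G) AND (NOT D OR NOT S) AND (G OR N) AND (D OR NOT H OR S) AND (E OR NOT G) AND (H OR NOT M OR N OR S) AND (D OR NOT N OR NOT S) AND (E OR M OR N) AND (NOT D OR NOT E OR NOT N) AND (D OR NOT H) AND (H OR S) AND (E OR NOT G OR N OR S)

Set G = True.
  then (E OR NOT G) forces E = True.
  then (NOT E OR H) forces H = True.
  then (D OR NOT H) forces D = True.
  then (NOT D OR NOT S) forces S = False.
  then (NOT D OR NOT E OR NOT N) forces N = False.
Set M = False.
All clauses satisfied.

G: True, D: True, E: True, H: True, M: False, N: False, S: False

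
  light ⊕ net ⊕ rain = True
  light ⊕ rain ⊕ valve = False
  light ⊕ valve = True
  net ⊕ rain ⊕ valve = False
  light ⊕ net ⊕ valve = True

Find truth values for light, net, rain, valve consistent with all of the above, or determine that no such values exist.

light=F, net=F, rain=T, valve=T

light ⊕ net ⊕ rain = F ⊕ F ⊕ T = True ✓
light ⊕ rain ⊕ valve = F ⊕ T ⊕ T = False ✓
light ⊕ valve = F ⊕ T = True ✓
net ⊕ rain ⊕ valve = F ⊕ T ⊕ T = False ✓
light ⊕ net ⊕ valve = F ⊕ F ⊕ T = True ✓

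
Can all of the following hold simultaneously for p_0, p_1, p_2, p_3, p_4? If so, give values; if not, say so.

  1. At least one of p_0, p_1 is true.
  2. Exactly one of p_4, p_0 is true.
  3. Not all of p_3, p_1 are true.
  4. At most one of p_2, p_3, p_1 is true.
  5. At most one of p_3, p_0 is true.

p_0=T; p_1=F; p_2=F; p_3=F; p_4=F

  (1) {p_0, p_1}: 1 true — at least one ✓
  (2) {p_4, p_0}: 1 true — exactly one ✓
  (3) {p_3, p_1}: 0/2 true — not all ✓
  (4) {p_2, p_3, p_1}: 0 true — at most one ✓
  (5) {p_3, p_0}: 1 true — at most one ✓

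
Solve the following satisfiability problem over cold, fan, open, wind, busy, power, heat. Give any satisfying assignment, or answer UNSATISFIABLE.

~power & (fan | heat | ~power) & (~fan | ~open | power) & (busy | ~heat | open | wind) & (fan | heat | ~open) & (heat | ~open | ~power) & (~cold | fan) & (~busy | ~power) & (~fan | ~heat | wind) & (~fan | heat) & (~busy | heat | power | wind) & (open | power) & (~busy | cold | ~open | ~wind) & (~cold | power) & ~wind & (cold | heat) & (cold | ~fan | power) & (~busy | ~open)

Unit clause (~power) forces power = False.
In (open | power) only open is left, so open = True.
In (~cold | power) only ~cold is left, so cold = False.
Unit clause (~wind) forces wind = False.
In (cold | heat) only heat is left, so heat = True.
In (cold | ~fan | power) only ~fan is left, so fan = False.
In (~busy | ~open) only ~busy is left, so busy = False.
All clauses satisfied.

cold = False, fan = False, open = True, wind = False, busy = False, power = False, heat = True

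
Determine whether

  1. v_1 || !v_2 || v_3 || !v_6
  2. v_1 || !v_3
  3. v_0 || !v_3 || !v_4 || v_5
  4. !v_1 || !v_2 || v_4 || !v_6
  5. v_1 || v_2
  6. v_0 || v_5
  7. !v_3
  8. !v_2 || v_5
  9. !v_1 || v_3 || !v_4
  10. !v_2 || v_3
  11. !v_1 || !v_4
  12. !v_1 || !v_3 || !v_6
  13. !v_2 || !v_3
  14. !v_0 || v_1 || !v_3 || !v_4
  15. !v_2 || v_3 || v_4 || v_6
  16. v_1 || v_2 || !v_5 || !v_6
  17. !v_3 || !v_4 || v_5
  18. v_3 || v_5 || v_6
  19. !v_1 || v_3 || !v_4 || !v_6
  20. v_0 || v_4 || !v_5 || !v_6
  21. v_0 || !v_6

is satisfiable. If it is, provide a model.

Unit clause (!v_3) forces v_3 = False.
In (!v_2 || v_3) only !v_2 is left, so v_2 = False.
In (v_1 || v_2) only v_1 is left, so v_1 = True.
In (!v_1 || v_3 || !v_4) only !v_4 is left, so v_4 = False.
Set v_0 = False.
  then (v_0 || v_5) forces v_5 = True.
  then (v_0 || v_4 || !v_5 || !v_6) forces v_6 = False.
All clauses satisfied.

v_0=F; v_1=T; v_2=F; v_3=F; v_4=F; v_5=T; v_6=F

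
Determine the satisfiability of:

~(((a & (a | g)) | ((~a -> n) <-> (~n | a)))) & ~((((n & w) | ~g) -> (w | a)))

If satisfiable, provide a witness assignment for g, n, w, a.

g: False, n: True, w: False, a: False

  ~(((a & (a | g)) | ((~a -> n) <-> (~n | a)))) = True
    (a & (a | g)) | ((~a -> n) <-> (~n | a)) = False
      a & (a | g) = False
        a | g = False
      (~a -> n) <-> (~n | a) = False
        ~a -> n = True
          ~a = True
        ~n | a = False
          ~n = False
  ~((((n & w) | ~g) -> (w | a))) = True
    ((n & w) | ~g) -> (w | a) = False
      (n & w) | ~g = True
        n & w = False
        ~g = True
      w | a = False
Both conjuncts True, so the formula holds.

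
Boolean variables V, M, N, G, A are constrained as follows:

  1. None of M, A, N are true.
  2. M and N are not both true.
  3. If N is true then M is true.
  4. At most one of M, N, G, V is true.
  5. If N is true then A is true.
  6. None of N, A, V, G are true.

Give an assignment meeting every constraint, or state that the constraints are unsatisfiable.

V = False, M = False, N = False, G = False, A = False

  (1) {M, A, N}: 0 true — none ✓
  (2) M=F, N=F — not both ✓
  (3) N=F ⇒ M: vacuous ✓
  (4) {M, N, G, V}: 0 true — at most one ✓
  (5) N=F ⇒ A: vacuous ✓
  (6) {N, A, V, G}: 0 true — none ✓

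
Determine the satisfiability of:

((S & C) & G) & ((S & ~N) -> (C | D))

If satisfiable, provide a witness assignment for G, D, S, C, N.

G=T, D=T, S=T, C=T, N=T

  (S & C) & G = True
    S & C = True
  (S & ~N) -> (C | D) = True
    S & ~N = False
      ~N = False
    C | D = True
Both conjuncts True, so the formula holds.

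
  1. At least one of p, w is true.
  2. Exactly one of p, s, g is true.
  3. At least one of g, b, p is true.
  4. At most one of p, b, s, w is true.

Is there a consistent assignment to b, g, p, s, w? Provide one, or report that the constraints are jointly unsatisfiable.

b = False, g = True, p = False, s = False, w = True

  (1) {p, w}: 1 true — at least one ✓
  (2) {p, s, g}: 1 true — exactly one ✓
  (3) {g, b, p}: 1 true — at least one ✓
  (4) {p, b, s, w}: 1 true — at most one ✓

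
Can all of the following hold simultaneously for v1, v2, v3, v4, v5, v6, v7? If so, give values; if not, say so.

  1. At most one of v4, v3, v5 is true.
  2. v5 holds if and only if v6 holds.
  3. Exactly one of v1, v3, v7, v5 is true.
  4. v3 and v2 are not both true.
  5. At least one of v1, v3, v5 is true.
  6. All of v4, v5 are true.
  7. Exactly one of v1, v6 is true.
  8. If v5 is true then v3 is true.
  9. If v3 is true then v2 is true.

Case v5 = True:
  (1) with v5=T forces v4 = False.
  Constraint (6) is violated (v4=F) — contradiction.
Case v5 = False:
  Constraint (6) is violated (v5=F) — contradiction.
Both cases fail — unsatisfiable.

Unsatisfiable — no assignment works.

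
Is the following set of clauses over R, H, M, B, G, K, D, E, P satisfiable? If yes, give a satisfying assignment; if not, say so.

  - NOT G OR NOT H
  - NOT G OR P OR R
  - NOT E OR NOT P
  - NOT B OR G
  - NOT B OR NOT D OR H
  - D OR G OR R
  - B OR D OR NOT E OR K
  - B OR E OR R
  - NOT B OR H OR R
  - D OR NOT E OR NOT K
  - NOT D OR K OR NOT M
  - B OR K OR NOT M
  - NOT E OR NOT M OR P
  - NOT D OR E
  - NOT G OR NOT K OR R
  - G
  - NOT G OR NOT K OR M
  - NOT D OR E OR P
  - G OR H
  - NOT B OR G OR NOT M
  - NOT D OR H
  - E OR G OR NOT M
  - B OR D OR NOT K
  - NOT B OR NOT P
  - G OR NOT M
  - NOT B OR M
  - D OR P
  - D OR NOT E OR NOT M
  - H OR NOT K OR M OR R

R = True, H = False, M = False, B = False, G = True, K = False, D = False, E = False, P = True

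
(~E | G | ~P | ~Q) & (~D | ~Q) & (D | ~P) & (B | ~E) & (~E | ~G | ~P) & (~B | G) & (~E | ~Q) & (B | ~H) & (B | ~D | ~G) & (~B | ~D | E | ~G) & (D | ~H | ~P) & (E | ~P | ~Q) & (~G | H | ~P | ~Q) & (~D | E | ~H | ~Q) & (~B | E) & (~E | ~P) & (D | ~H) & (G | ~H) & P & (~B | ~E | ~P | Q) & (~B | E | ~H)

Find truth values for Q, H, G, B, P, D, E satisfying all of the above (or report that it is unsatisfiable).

Unit clause (P) forces P = True.
In (D | ~P) only D is left, so D = True.
In (~E | ~P) only ~E is left, so E = False.
In (~D | ~Q) only ~Q is left, so Q = False.
In (~B | E) only ~B is left, so B = False.
In (B | ~H) only ~H is left, so H = False.
In (B | ~D | ~G) only ~G is left, so G = False.
All clauses satisfied.

Q: False, H: False, G: False, B: False, P: True, D: True, E: False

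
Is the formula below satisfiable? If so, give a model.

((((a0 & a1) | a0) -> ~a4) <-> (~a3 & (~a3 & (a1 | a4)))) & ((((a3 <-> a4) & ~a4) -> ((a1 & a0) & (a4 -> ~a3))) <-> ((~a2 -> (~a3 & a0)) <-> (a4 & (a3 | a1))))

a0=F, a1=F, a2=F, a3=F, a4=T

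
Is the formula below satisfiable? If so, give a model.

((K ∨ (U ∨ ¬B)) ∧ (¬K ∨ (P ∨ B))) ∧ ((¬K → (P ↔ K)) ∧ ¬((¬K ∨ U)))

U = False, P = True, K = True, B = False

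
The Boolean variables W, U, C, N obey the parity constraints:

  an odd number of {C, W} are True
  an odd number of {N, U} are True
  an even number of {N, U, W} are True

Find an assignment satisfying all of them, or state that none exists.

W=T, U=F, C=F, N=T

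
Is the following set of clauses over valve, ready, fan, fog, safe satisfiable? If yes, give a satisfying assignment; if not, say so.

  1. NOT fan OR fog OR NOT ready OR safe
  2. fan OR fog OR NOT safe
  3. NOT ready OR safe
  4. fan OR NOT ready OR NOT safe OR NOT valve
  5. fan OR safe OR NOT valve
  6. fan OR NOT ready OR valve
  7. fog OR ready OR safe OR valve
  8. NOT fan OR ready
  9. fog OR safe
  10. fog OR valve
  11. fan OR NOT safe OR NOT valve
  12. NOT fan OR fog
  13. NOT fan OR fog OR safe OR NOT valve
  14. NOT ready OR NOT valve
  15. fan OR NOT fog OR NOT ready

Set valve = False.
  then (fog OR valve) forces fog = True.
Set ready = False.
  then (NOT fan OR ready) forces fan = False.
Set safe = True.
All clauses satisfied.

valve = False; ready = False; fan = False; fog = True; safe = True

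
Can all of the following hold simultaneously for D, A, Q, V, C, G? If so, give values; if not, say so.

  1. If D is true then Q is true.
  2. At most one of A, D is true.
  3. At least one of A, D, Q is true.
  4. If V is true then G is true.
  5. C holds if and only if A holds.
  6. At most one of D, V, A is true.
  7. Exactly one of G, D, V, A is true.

D=F, A=T, Q=T, V=F, C=T, G=F

  (1) D=F ⇒ Q: vacuous ✓
  (2) {A, D}: 1 true — at most one ✓
  (3) {A, D, Q}: 2 true — at least one ✓
  (4) V=F ⇒ G: vacuous ✓
  (5) C=T, A=T — same ✓
  (6) {D, V, A}: 1 true — at most one ✓
  (7) {G, D, V, A}: 1 true — exactly one ✓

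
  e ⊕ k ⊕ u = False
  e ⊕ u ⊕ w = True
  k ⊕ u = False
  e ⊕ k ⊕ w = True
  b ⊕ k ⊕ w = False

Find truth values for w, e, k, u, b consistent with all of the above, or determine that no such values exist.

w: False; e: False; k: True; u: True; b: True

e ⊕ k ⊕ u = F ⊕ T ⊕ T = False ✓
e ⊕ u ⊕ w = F ⊕ T ⊕ F = True ✓
k ⊕ u = T ⊕ T = False ✓
e ⊕ k ⊕ w = F ⊕ T ⊕ F = True ✓
b ⊕ k ⊕ w = T ⊕ T ⊕ F = False ✓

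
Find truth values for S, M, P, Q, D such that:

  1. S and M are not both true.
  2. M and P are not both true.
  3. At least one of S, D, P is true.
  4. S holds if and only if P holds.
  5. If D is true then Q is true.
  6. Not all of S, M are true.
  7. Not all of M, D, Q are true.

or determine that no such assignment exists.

S=T, M=F, P=T, Q=T, D=F

  (1) S=T, M=F — not both ✓
  (2) M=F, P=T — not both ✓
  (3) {S, D, P}: 2 true — at least one ✓
  (4) S=T, P=T — same ✓
  (5) D=F ⇒ Q: vacuous ✓
  (6) {S, M}: 1/2 true — not all ✓
  (7) {M, D, Q}: 1/3 true — not all ✓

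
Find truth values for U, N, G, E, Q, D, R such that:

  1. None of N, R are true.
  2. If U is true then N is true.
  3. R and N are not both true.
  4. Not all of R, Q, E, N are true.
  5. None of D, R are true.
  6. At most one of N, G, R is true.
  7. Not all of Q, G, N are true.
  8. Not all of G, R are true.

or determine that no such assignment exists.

U = False, N = False, G = True, E = True, Q = False, D = False, R = False

  (1) {N, R}: 0 true — none ✓
  (2) U=F ⇒ N: vacuous ✓
  (3) R=F, N=F — not both ✓
  (4) {R, Q, E, N}: 1/4 true — not all ✓
  (5) {D, R}: 0 true — none ✓
  (6) {N, G, R}: 1 true — at most one ✓
  (7) {Q, G, N}: 1/3 true — not all ✓
  (8) {G, R}: 1/2 true — not all ✓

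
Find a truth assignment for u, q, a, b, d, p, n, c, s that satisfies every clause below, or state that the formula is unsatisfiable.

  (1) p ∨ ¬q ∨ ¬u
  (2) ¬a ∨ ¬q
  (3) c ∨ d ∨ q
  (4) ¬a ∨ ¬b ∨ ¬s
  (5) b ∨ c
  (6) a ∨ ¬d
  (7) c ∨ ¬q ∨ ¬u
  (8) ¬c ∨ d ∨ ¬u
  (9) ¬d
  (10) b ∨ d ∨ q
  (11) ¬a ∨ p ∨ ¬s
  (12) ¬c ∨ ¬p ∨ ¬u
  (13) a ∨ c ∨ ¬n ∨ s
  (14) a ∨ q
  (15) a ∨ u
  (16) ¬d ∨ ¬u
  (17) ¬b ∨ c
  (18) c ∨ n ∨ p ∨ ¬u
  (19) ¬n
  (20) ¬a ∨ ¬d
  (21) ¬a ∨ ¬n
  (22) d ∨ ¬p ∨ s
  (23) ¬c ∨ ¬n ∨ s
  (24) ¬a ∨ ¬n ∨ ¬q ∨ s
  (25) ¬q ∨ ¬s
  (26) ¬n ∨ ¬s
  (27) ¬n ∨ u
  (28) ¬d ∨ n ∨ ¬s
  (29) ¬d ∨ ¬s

u: False, q: False, a: True, b: True, d: False, p: False, n: False, c: True, s: False

Unit clause (¬d) forces d = False.
Unit clause (¬n) forces n = False.
Set u = False.
  then (a ∨ u) forces a = True.
  then (¬a ∨ ¬q) forces q = False.
  then (c ∨ d ∨ q) forces c = True.
  then (b ∨ d ∨ q) forces b = True.
  then (¬a ∨ ¬b ∨ ¬s) forces s = False.
  then (d ∨ ¬p ∨ s) forces p = False.
All clauses satisfied.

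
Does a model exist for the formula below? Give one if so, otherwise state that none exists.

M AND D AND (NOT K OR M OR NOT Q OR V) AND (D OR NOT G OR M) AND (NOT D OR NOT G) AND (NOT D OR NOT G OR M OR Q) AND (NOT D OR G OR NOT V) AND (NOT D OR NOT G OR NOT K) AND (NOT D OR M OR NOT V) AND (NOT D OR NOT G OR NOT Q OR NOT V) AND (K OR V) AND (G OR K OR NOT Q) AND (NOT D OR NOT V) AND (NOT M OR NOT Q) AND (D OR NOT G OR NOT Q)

D: True, K: True, M: True, V: False, G: False, Q: False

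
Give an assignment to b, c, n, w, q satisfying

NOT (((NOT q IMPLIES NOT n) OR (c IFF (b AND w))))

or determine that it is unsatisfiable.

b: False; c: True; n: True; w: False; q: False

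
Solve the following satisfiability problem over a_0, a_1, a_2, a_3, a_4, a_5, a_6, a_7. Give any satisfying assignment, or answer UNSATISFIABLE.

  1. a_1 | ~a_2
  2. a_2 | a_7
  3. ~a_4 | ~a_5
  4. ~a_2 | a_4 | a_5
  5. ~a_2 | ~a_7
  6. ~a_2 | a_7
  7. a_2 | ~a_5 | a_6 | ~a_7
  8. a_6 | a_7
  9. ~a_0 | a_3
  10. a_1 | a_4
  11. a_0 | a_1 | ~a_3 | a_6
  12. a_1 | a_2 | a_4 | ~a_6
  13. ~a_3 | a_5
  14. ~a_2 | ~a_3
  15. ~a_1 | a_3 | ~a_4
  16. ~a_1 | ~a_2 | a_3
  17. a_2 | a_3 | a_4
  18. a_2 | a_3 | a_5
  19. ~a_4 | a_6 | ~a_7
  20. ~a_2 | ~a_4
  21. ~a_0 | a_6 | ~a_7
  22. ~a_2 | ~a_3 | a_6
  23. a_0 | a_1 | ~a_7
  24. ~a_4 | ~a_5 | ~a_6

a_0=F; a_1=T; a_2=F; a_3=T; a_4=F; a_5=T; a_6=T; a_7=T

Set a_0 = False.
Try a_1 = False:
  (a_1 | ~a_2) forces a_2 = False.
  (a_2 | a_7) forces a_7 = True.
  clause (a_0 | a_1 | ~a_7) is falsified — backtrack.
So a_1 = True.
Set a_2 = False.
  then (a_2 | a_7) forces a_7 = True.
Set a_3 = True.
  then (~a_3 | a_5) forces a_5 = True.
  then (~a_4 | ~a_5) forces a_4 = False.
  then (a_2 | ~a_5 | a_6 | ~a_7) forces a_6 = True.
All clauses satisfied.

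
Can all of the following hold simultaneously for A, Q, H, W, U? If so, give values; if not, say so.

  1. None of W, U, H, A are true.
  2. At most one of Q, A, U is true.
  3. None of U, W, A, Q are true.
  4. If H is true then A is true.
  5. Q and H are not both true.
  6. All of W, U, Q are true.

Case Q = True:
  Constraint (3) is violated (Q=T) — contradiction.
Case Q = False:
  Constraint (6) is violated (Q=F) — contradiction.
Both cases fail — unsatisfiable.

Unsatisfiable — no assignment works.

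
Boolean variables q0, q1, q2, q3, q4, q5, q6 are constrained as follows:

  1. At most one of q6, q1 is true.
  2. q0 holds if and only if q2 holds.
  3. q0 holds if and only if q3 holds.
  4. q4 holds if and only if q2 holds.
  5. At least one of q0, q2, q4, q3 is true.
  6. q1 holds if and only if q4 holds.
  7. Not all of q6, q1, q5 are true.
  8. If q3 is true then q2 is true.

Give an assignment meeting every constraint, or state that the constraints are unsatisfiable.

q0 = True, q1 = True, q2 = True, q3 = True, q4 = True, q5 = False, q6 = False

  (1) {q6, q1}: 1 true — at most one ✓
  (2) q0=T, q2=T — same ✓
  (3) q0=T, q3=T — same ✓
  (4) q4=T, q2=T — same ✓
  (5) {q0, q2, q4, q3}: 4 true — at least one ✓
  (6) q1=T, q4=T — same ✓
  (7) {q6, q1, q5}: 1/3 true — not all ✓
  (8) q3=T ⇒ q2: T ✓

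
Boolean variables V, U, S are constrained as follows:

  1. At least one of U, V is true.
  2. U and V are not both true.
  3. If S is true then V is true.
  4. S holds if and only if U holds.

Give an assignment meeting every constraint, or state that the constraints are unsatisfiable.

V = True, U = False, S = False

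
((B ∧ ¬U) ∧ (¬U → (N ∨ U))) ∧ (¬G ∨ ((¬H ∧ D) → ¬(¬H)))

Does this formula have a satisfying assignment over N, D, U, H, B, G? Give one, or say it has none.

N = True; D = False; U = False; H = True; B = True; G = False

  (B ∧ ¬U) ∧ (¬U → (N ∨ U)) = True
    B ∧ ¬U = True
      ¬U = True
    ¬U → (N ∨ U) = True
      ¬U = True
      N ∨ U = True
  ¬G ∨ ((¬H ∧ D) → ¬(¬H)) = True
    ¬G = True
    (¬H ∧ D) → ¬(¬H) = True
      ¬H ∧ D = False
        ¬H = False
      ¬(¬H) = True
        ¬H = False
Both conjuncts True, so the formula holds.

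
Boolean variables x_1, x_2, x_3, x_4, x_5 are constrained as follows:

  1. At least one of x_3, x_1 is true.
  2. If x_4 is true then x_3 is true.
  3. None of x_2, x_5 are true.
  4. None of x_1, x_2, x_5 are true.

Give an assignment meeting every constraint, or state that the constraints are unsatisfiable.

x_1=F; x_2=F; x_3=T; x_4=T; x_5=F

  (1) {x_3, x_1}: 1 true — at least one ✓
  (2) x_4=T ⇒ x_3: T ✓
  (3) {x_2, x_5}: 0 true — none ✓
  (4) {x_1, x_2, x_5}: 0 true — none ✓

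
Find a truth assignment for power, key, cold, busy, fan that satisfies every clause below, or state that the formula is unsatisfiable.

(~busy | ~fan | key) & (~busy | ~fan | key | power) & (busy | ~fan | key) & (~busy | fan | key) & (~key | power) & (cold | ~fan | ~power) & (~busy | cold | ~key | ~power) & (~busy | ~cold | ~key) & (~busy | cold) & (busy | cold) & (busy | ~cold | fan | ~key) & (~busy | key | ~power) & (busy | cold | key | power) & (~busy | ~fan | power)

Set power = True.
Set key = False.
  then (~busy | key | ~power) forces busy = False.
  then (busy | ~fan | key) forces fan = False.
  then (busy | cold) forces cold = True.
All clauses satisfied.

power=T, key=F, cold=T, busy=F, fan=F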